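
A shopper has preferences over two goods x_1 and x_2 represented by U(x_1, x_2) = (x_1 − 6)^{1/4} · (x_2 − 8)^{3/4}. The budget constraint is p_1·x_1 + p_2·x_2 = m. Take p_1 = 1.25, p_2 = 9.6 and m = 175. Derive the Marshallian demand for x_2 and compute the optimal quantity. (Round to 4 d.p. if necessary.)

Discretionary income = 175 − 6·1.25 − 8·9.6 = 90.7; x_2* = 8 + 0.75·90.7/9.6 = 15.0859.

x_2* = 15.0859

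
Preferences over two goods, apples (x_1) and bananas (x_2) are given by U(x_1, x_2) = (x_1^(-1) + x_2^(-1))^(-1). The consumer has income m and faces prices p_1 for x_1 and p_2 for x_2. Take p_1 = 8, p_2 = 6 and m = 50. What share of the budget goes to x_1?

share on x_1 = 0.5359

From the CES first-order condition, (x_2/x_1)^(2) = p_1/p_2.
Hence x_2/x_1 = (p_1/p_2)^(1/(2)), i.e. raised to the 0.5 power.
Substitute x_2 = (x_2/x_1)·x_1 into the budget: x_1* = m/(p_1 + p_2·(x_2/x_1)).
Numerically x_2/x_1 = 1.154701, so x_1* = 50/(8 + 6·1.154701) = 3.3494 and x_2* = 1.154701·3.3494 = 3.8675.
Expenditure on x_1: 8·3.3494 = 26.7949; share = 0.5359.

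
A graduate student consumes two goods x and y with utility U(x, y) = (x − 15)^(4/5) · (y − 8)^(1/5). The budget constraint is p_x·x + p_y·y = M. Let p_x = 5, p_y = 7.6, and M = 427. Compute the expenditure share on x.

share on x = 0.7212

MRS = 4·(y−8)/(x−15). Tangency with p_x/p_y gives y−8 = (1/4)·(p_x/p_y)·(x−15).
Substituting into the budget: x* = 15 + 0.8·(M − 15·p_x − 8·p_y)/p_x, and y* = 8 + 0.2·(…)/p_y.
Discretionary income = 427 − 15·5 − 8·7.6 = 291.2; x* = 15 + 0.8·291.2/5 = 61.592; y* = 8 + 0.2·291.2/7.6 = 15.6632.
Expenditure on x: 5·61.592 = 307.96; share = 0.7212.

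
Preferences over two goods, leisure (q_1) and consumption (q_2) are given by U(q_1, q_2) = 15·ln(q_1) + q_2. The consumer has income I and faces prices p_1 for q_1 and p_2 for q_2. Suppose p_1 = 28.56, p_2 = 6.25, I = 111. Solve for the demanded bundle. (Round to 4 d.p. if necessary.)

q_1* = 3.2826, q_2* = 2.76

So q_1*(p_1,p_2) = 15·p_2/p_1, independent of income; and q_2* = (I − 15·p_2)/p_2.
At the given prices: q_1* = 15·6.25/28.56 = 3.2826, and q_2* = 2.76.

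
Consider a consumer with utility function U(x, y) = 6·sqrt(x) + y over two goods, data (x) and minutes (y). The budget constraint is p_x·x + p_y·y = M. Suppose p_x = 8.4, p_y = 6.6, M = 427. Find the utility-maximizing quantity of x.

Set MRS = p_x/p_y: 3·x^(−1/2) = p_x/p_y.
Thus x* = (3·p_y/p_x)² — independent of M — with the rest of income spent on y.
Plugging in: x* = (3·6.6/8.4)² = 5.5561.

x* = 5.5561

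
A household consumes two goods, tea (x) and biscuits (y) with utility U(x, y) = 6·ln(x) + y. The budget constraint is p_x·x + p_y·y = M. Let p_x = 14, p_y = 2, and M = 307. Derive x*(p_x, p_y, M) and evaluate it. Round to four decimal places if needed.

x* = 0.8571

MU_x = 6/x, MU_y = 1. Tangency: 6/x = p_x/p_y.
So x*(p_x,p_y) = 6·p_y/p_x, independent of income; and y* = (M − 6·p_y)/p_y.
At the given prices: x* = 6·2/14 = 0.8571.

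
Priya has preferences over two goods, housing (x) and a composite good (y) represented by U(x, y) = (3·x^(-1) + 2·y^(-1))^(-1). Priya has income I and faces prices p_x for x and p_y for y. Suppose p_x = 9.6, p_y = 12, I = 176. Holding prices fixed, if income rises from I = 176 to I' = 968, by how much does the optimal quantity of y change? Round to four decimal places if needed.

MU_x ∝ 3·x^(-2), MU_y ∝ 2·y^(-2), so MRS = (3/2)·(y/x)^(2) = p_x/p_y.
Hence y/x = ((2/3)·p_x/p_y)^(1/(2)), i.e. raised to the 0.5 power.
Substitute y = (y/x)·x into the budget: x* = I/(p_x + p_y·(y/x)).
Numerically y/x = 0.730297, so x* = 176/(9.6 + 12·0.730297) = 9.5842 and y* = 0.730297·9.5842 = 6.9993.
At I' = 968: y* = 38.4962. Change: 38.4962 − 6.9993 = 31.4969.

Δy* = 31.4969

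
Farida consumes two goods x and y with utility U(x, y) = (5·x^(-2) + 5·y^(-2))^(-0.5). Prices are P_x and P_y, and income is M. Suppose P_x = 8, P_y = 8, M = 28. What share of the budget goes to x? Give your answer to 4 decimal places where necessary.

share on x = 0.5

MRS = MU_x/MU_y = (y/x)^(3). Set equal to P_x/P_y.
Solve for the ratio: y/x = [P_x/P_y]^(1/3).
Substitute y = (y/x)·x into the budget: x* = M/(P_x + P_y·(y/x)).
Numerically y/x = 1, so x* = 28/(8 + 8·1) = 1.75 and y* = 1·1.75 = 1.75.
Expenditure on x: 8·1.75 = 14; share = 0.5.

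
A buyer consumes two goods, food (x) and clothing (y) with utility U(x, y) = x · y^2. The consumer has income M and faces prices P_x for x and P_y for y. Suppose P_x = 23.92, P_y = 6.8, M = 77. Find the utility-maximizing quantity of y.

Tangency: MRS = (1/2)·y/x = P_x/P_y.
Rearranging, P_y·y = 2·P_x·x. Substituting into the budget gives P_x·x·(1 + 2) = M.
Demand: x*(P_x,P_y,M) = 1/3·M/P_x and y* = 2/3·M/P_y.
At P_x=23.92, P_y=6.8, M=77: y* = 2/3·77/6.8 = 7.549.

y* = 7.549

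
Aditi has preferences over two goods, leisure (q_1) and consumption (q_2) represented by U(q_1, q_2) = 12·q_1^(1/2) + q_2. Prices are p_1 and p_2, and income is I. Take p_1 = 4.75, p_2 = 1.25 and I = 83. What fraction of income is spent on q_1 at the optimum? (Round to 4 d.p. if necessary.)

share on q_1 = 0.1427

Solve: √q_1 = 6·p_2/p_1, so q_1*(p_1,p_2) = (6·p_2/p_1)², and q_2* = (I − p_1·q_1*)/p_2.
Plugging in: q_1* = (6·1.25/4.75)² = 2.4931, q_2* = 56.9263.
Expenditure on q_1: 4.75·2.4931 = 11.8421; share = 0.1427.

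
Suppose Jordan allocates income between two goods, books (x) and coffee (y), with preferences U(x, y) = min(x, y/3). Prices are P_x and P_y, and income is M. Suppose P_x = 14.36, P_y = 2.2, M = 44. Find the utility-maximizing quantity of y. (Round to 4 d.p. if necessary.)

y* = 6.2977

Leontief preferences: the optimum is at the kink where x/1 = y/3, i.e. y = 3·x.
Budget: P_x·x + P_y·3·x = M, so (P_x + 3·P_y)·x = M.
Demand: x*(P_x,P_y,M) = M/(P_x + 3·P_y), y* = 3·M/(P_x + 3·P_y).
Here 14.36 + 3·2.2 = 20.96, giving y* = 6.2977.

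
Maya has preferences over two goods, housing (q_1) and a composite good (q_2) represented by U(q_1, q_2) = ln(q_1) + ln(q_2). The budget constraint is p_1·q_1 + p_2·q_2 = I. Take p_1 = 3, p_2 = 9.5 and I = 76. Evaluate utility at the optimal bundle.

Demand: q_1*(p_1,p_2,I) = 0.5·I/p_1 and q_2* = 0.5·I/p_2.
At p_1=3, p_2=9.5, I=76: q_1* = 0.5·76/3 = 12.6667, q_2* = 4.
Utility at the optimum: U(12.6667, 4) = 3.9253.

V = 3.9253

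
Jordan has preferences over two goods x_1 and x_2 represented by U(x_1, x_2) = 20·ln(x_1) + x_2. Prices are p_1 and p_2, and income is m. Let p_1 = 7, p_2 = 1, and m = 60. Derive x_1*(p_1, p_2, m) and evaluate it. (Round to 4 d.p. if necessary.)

So x_1*(p_1,p_2) = 20·p_2/p_1, independent of income; and x_2* = (m − 20·p_2)/p_2.
At the given prices: x_1* = 20·1/7 = 2.8571.

x_1* = 2.8571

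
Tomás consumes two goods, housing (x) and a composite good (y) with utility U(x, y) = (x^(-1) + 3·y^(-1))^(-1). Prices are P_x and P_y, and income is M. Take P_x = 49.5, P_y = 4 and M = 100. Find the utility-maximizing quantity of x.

From the CES first-order condition, (1/3)·(y/x)^(2) = P_x/P_y.
Hence y/x = (3·P_x/P_y)^(1/(2)), i.e. raised to the 0.5 power.
Substitute y = (y/x)·x into the budget: x* = M/(P_x + P_y·(y/x)).
Numerically y/x = 6.093029, so x* = 100/(49.5 + 4·6.093029) = 1.3537.

x* = 1.3537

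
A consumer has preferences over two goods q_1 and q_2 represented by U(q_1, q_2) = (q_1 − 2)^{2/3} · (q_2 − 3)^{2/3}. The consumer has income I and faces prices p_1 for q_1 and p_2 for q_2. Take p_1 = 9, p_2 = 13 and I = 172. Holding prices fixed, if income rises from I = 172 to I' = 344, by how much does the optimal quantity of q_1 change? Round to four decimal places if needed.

MRS = (q_2−3)/(q_1−2). Tangency with p_1/p_2 gives q_2−3 = (p_1/p_2)·(q_1−2).
After buying the subsistence bundle (2, 3), a share 0.5 of the remaining income goes to q_1: q_1* = 2 + 0.5·(I − 2p_1 − 3p_2)/p_1.
Discretionary income = 172 − 2·9 − 3·13 = 115; q_1* = 2 + 0.5·115/9 = 8.3889.
At I' = 344: q_1* = 17.9444. Change: 17.9444 − 8.3889 = 9.5556.

Δq_1* = 9.5556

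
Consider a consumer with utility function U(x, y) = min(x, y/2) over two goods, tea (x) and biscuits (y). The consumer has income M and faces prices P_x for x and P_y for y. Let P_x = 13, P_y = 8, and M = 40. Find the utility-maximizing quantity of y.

y* = 2.7586

Demand: x*(P_x,P_y,M) = M/(P_x + 2·P_y), y* = 2·M/(P_x + 2·P_y).
Here 13 + 2·8 = 29, giving y* = 2.7586.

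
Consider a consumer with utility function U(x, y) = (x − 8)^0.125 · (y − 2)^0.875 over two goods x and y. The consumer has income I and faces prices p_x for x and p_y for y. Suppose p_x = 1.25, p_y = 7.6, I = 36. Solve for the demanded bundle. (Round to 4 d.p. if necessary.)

x* = 9.08, y* = 3.2434

This is Cobb-Douglas in (x−8, y−2): tangency gives 0.125·p_y·(y−2) = 0.875·p_x·(x−8).
After buying the subsistence bundle (8, 2), a share 0.125 of the remaining income goes to x: x* = 8 + 0.125·(I − 8p_x − 2p_y)/p_x.
Discretionary income = 36 − 8·1.25 − 2·7.6 = 10.8; x* = 8 + 0.125·10.8/1.25 = 9.08; y* = 2 + 0.875·10.8/7.6 = 3.2434.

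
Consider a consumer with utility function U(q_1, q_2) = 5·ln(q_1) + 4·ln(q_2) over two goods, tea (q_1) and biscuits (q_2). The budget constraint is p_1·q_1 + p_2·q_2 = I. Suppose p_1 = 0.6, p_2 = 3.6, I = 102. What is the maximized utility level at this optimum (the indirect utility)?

V = 32.8725

MU_q_1/MU_q_2 = (5·q_2)/(4·q_1); tangency sets this equal to p_1/p_2.
Rearranging, p_2·q_2 = (4/5)·p_1·q_1. Substituting into the budget gives p_1·q_1·(1 + (4/5)) = I.
Demand: q_1*(p_1,p_2,I) = 5/9·I/p_1 and q_2* = 4/9·I/p_2.
At p_1=0.6, p_2=3.6, I=102: q_1* = 5/9·102/0.6 = 94.4444, q_2* = 12.5926.
Utility at the optimum: U(94.4444, 12.5926) = 32.8725.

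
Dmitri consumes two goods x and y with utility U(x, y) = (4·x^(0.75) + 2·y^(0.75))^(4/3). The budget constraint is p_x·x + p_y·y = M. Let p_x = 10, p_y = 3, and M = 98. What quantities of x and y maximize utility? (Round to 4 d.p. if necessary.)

MU_x ∝ 4·x^(-0.25), MU_y ∝ 2·y^(-0.25), so MRS = 2·(y/x)^(0.25) = p_x/p_y.
Solve for the ratio: y/x = [(1/2)·p_x/p_y]^(4).
Substitute y = (y/x)·x into the budget: x* = M/(p_x + p_y·(y/x)).
Numerically y/x = 7.716049, so x* = 98/(10 + 3·7.716049) = 2.9564 and y* = 7.716049·2.9564 = 22.8119.

x* = 2.9564, y* = 22.8119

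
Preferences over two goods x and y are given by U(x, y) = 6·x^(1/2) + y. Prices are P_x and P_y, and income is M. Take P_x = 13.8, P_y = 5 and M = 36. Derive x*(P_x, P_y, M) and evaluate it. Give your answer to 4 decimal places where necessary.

MU_x = 3/√x, MU_y = 1. Tangency: 3/√x = P_x/P_y.
Solve: √x = 3·P_y/P_x, so x*(P_x,P_y) = (3·P_y/P_x)², and y* = (M − P_x·x*)/P_y.
Plugging in: x* = (3·5/13.8)² = 1.1815.

x* = 1.1815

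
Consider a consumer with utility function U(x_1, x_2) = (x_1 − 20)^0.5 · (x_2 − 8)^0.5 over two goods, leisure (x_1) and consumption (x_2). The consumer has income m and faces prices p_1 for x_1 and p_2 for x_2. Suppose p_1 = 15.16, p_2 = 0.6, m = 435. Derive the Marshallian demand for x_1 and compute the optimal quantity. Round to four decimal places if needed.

After buying the subsistence bundle (20, 8), a share 0.5 of the remaining income goes to x_1: x_1* = 20 + 0.5·(m − 20p_1 − 8p_2)/p_1.
Discretionary income = 435 − 20·15.16 − 8·0.6 = 127; x_1* = 20 + 0.5·127/15.16 = 24.1887.

x_1* = 24.1887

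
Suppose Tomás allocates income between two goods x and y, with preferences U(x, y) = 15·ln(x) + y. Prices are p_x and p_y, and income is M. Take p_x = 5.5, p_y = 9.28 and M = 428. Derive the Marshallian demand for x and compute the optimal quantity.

x* = 25.3091

MU_x = 15/x, MU_y = 1. Tangency: 15/x = p_x/p_y.
So x*(p_x,p_y) = 15·p_y/p_x, independent of income; and y* = (M − 15·p_y)/p_y.
At the given prices: x* = 15·9.28/5.5 = 25.3091.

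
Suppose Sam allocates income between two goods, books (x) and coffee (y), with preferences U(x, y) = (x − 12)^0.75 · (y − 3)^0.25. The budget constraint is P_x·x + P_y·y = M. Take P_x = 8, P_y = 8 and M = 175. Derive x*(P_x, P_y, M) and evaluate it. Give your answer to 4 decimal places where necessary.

x* = 17.1562

Discretionary income = 175 − 12·8 − 3·8 = 55; x* = 12 + 0.75·55/8 = 17.1562.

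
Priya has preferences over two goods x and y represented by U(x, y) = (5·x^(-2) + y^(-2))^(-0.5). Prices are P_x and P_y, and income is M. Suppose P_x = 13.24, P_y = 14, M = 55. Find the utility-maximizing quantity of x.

x* = 2.585

From the CES first-order condition, 5·(y/x)^(3) = P_x/P_y.
Solve for the ratio: y/x = [(1/5)·P_x/P_y]^(1/3).
Substitute y = (y/x)·x into the budget: x* = M/(P_x + P_y·(y/x)).
Numerically y/x = 0.574024, so x* = 55/(13.24 + 14·0.574024) = 2.585.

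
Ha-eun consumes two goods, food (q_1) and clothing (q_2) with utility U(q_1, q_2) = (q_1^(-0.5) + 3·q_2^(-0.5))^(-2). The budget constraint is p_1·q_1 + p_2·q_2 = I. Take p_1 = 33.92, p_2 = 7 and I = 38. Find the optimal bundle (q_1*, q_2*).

From the CES first-order condition, (1/3)·(q_2/q_1)^(1.5) = p_1/p_2.
Solve for the ratio: q_2/q_1 = [3·p_1/p_2]^(2/3).
With the ratio pinned down, the budget gives q_1* = I/(p_1 + p_2·(q_2/q_1)) and q_2* = (q_2/q_1)·q_1*.
Numerically q_2/q_1 = 5.95643, so q_1* = 38/(33.92 + 7·5.95643) = 0.5025 and q_2* = 5.95643·0.5025 = 2.9934.

q_1* = 0.5025, q_2* = 2.9934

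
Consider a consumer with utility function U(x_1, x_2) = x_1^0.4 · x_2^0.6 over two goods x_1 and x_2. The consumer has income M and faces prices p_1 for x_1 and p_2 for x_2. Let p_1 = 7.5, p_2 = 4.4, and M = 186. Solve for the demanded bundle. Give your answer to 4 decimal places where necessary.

x_1* = 9.92, x_2* = 25.3636

Tangency: MRS = (2/3)·x_2/x_1 = p_1/p_2.
Rearranging, p_2·x_2 = (3/2)·p_1·x_1. Substituting into the budget gives p_1·x_1·(1 + (3/2)) = M.
Demand: x_1*(p_1,p_2,M) = 0.4·M/p_1 and x_2* = 0.6·M/p_2.
At p_1=7.5, p_2=4.4, M=186: x_1* = 0.4·186/7.5 = 9.92, x_2* = 25.3636.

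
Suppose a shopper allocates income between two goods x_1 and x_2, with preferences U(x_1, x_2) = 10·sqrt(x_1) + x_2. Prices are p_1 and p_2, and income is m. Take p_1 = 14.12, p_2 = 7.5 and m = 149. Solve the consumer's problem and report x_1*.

Set MRS = p_1/p_2: 5·x_1^(−1/2) = p_1/p_2.
Thus x_1* = (5·p_2/p_1)² — independent of m — with the rest of income spent on x_2.
Plugging in: x_1* = (5·7.5/14.12)² = 7.0533.

x_1* = 7.0533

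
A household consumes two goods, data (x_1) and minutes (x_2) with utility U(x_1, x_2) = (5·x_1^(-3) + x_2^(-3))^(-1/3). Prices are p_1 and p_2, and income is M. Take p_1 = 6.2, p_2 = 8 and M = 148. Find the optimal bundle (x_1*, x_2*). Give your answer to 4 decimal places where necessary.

x_1* = 13.1911, x_2* = 8.2769

MRS = MU_x_1/MU_x_2 = 5·(x_2/x_1)^(4). Set equal to p_1/p_2.
Solve for the ratio: x_2/x_1 = [(1/5)·p_1/p_2]^(0.25).
Substitute x_2 = (x_2/x_1)·x_1 into the budget: x_1* = M/(p_1 + p_2·(x_2/x_1)).
Numerically x_2/x_1 = 0.627455, so x_1* = 148/(6.2 + 8·0.627455) = 13.1911 and x_2* = 0.627455·13.1911 = 8.2769.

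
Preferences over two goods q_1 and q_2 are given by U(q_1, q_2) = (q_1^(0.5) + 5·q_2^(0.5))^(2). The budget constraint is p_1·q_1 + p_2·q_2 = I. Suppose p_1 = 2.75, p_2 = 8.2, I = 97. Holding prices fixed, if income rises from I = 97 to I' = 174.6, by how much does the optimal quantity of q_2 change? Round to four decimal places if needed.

MU_q_1 ∝ q_1^(-0.5), MU_q_2 ∝ 5·q_2^(-0.5), so MRS = (1/5)·(q_2/q_1)^(0.5) = p_1/p_2.
Hence q_2/q_1 = (5·p_1/p_2)^(1/(0.5)), i.e. raised to the 2 power.
With the ratio pinned down, the budget gives q_1* = I/(p_1 + p_2·(q_2/q_1)) and q_2* = (q_2/q_1)·q_1*.
Numerically q_2/q_1 = 2.811756, so q_1* = 97/(2.75 + 8.2·2.811756) = 3.7588 and q_2* = 2.811756·3.7588 = 10.5687.
At I' = 174.6: q_2* = 19.0237. Change: 19.0237 − 10.5687 = 8.455.

Δq_2* = 8.455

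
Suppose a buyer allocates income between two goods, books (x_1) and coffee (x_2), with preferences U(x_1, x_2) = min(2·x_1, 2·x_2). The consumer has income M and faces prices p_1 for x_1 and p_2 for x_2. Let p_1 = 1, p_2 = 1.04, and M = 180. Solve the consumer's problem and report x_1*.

Leontief preferences: the optimum is at the kink where x_1/2 = x_2/2, i.e. x_2 = x_1.
Budget: p_1·x_1 + p_2·x_1 = M, so (2·p_1 + 2·p_2)·x_1 = 2·M.
Demand: x_1*(p_1,p_2,M) = 2·M/(2·p_1 + 2·p_2), x_2* = 2·M/(2·p_1 + 2·p_2).
Here 2·1 + 2·1.04 = 4.08, giving x_1* = 88.2353.

x_1* = 88.2353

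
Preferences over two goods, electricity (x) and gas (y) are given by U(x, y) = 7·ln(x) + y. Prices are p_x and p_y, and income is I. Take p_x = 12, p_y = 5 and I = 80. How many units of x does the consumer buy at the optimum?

x* = 2.9167

MU_x = 7/x, MU_y = 1. Tangency: 7/x = p_x/p_y.
So x*(p_x,p_y) = 7·p_y/p_x, independent of income; and y* = (I − 7·p_y)/p_y.
At the given prices: x* = 7·5/12 = 2.9167.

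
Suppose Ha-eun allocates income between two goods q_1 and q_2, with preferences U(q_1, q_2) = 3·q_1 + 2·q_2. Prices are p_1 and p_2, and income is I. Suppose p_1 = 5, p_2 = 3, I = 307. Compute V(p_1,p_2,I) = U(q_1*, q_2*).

V = 204.6667

Perfect substitutes: compare marginal utility per dollar. 3/p_1 vs 2/p_2 → 0.6 vs 0.6667.
q_2 gives more utility per dollar, so spend all income on q_2: q_2* = I/p_2, q_1* = 0.
Numerically: q_1* = 0, q_2* = 102.3333.
Utility at the optimum: U(0, 102.3333) = 204.6667.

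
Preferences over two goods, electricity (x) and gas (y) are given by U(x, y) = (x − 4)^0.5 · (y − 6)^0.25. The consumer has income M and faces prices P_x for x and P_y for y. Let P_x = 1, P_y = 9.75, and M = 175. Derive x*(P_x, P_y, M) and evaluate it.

x* = 79

After buying the subsistence bundle (4, 6), a share 2/3 of the remaining income goes to x: x* = 4 + 2/3·(M − 4P_x − 6P_y)/P_x.
Discretionary income = 175 − 4·1 − 6·9.75 = 112.5; x* = 4 + 2/3·112.5/1 = 79.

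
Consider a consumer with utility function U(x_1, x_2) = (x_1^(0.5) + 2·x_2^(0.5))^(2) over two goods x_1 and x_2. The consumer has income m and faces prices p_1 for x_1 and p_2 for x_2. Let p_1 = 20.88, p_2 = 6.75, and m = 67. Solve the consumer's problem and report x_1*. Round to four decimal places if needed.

x_1* = 0.2399

MRS = MU_x_1/MU_x_2 = (1/2)·(x_2/x_1)^(0.5). Set equal to p_1/p_2.
Solve for the ratio: x_2/x_1 = [2·p_1/p_2]^(2).
With the ratio pinned down, the budget gives x_1* = m/(p_1 + p_2·(x_2/x_1)) and x_2* = (x_2/x_1)·x_1*.
Numerically x_2/x_1 = 38.274844, so x_1* = 67/(20.88 + 6.75·38.274844) = 0.2399.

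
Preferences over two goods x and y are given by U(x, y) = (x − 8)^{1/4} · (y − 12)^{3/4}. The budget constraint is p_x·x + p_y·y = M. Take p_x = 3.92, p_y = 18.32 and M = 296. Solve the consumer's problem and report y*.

y* = 13.8341

This is Cobb-Douglas in (x−8, y−12): tangency gives 0.25·p_y·(y−12) = 0.75·p_x·(x−8).
Substituting into the budget: x* = 8 + 0.25·(M − 8·p_x − 12·p_y)/p_x, and y* = 12 + 0.75·(…)/p_y.
Discretionary income = 296 − 8·3.92 − 12·18.32 = 44.8; y* = 12 + 0.75·44.8/18.32 = 13.8341.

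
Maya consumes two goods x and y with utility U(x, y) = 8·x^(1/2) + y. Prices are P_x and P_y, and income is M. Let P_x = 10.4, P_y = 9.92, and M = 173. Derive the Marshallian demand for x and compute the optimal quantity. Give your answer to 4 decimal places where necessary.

MU_x = 4/√x, MU_y = 1. Tangency: 4/√x = P_x/P_y.
Thus x* = (4·P_y/P_x)² — independent of M — with the rest of income spent on y.
Plugging in: x* = (4·9.92/10.4)² = 14.5572.

x* = 14.5572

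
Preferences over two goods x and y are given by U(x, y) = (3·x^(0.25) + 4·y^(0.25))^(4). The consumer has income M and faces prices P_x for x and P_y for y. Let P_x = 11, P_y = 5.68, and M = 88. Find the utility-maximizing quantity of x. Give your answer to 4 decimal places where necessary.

Substitute y = (y/x)·x into the budget: x* = M/(P_x + P_y·(y/x)).
Numerically y/x = 3.542508, so x* = 88/(11 + 5.68·3.542508) = 2.8276.

x* = 2.8276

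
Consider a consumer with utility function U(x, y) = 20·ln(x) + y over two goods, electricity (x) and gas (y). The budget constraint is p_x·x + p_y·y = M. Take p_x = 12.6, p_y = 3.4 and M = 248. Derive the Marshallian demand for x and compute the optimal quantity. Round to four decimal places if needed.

So x*(p_x,p_y) = 20·p_y/p_x, independent of income; and y* = (M − 20·p_y)/p_y.
At the given prices: x* = 20·3.4/12.6 = 5.3968.

x* = 5.3968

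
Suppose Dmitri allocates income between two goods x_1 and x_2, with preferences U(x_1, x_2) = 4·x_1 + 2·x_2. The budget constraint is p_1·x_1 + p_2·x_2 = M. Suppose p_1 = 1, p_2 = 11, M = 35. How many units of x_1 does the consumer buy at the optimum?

x_1* = 35

Linear utility — the consumer picks whichever good has higher MU/price: 4/1 = 4 vs 2/11 = 0.1818.
x_1 gives more utility per dollar, so spend all income on x_1: x_1* = M/p_1, x_2* = 0.
Numerically: x_1* = 35, x_2* = 0.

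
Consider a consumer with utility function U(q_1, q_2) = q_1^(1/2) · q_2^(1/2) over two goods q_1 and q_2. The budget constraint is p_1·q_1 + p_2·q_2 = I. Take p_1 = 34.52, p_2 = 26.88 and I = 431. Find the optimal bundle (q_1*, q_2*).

MU_q_1/MU_q_2 = (0.5·q_2)/(0.5·q_1); tangency sets this equal to p_1/p_2.
So 0.5·p_2·q_2 = 0.5·p_1·q_1; combined with the budget, a share 0.5 of income goes to q_1.
Demand: q_1*(p_1,p_2,I) = 0.5·I/p_1 and q_2* = 0.5·I/p_2.
At p_1=34.52, p_2=26.88, I=431: q_1* = 0.5·431/34.52 = 6.2428, q_2* = 8.0171.

q_1* = 6.2428, q_2* = 8.0171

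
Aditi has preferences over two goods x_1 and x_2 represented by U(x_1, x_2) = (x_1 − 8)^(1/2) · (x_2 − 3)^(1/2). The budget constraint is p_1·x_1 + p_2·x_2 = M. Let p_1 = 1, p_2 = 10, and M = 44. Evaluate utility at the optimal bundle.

V = 0.9487

This is Cobb-Douglas in (x_1−8, x_2−3): tangency gives 0.5·p_2·(x_2−3) = 0.5·p_1·(x_1−8).
After buying the subsistence bundle (8, 3), a share 0.5 of the remaining income goes to x_1: x_1* = 8 + 0.5·(M − 8p_1 − 3p_2)/p_1.
Discretionary income = 44 − 8·1 − 3·10 = 6; x_1* = 8 + 0.5·6/1 = 11; x_2* = 3 + 0.5·6/10 = 3.3.
Utility at the optimum: U(11, 3.3) = 0.9487.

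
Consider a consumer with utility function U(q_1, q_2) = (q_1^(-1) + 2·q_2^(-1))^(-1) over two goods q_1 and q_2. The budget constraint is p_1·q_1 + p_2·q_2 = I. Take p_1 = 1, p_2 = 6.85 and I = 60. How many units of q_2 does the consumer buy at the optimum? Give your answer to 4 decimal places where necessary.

Substitute q_2 = (q_2/q_1)·q_1 into the budget: q_1* = I/(p_1 + p_2·(q_2/q_1)).
Numerically q_2/q_1 = 0.540343, so q_1* = 60/(1 + 6.85·0.540343) = 12.7623 and q_2* = 0.540343·12.7623 = 6.896.

q_2* = 6.896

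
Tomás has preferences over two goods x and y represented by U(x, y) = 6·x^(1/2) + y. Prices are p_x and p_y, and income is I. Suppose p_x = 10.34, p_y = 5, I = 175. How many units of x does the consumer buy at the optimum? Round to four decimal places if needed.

Utility is quasi-linear in y; the FOC for x is 3/√x = p_x/p_y.
Solve: √x = 3·p_y/p_x, so x*(p_x,p_y) = (3·p_y/p_x)², and y* = (I − p_x·x*)/p_y.
Plugging in: x* = (3·5/10.34)² = 2.1045.

x* = 2.1045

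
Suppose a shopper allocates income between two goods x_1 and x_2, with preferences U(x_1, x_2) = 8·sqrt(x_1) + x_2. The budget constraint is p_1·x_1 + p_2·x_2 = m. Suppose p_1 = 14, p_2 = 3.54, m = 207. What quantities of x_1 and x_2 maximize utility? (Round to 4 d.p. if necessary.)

Plugging in: x_1* = (4·3.54/14)² = 1.023, x_2* = 54.4289.

x_1* = 1.023, x_2* = 54.4289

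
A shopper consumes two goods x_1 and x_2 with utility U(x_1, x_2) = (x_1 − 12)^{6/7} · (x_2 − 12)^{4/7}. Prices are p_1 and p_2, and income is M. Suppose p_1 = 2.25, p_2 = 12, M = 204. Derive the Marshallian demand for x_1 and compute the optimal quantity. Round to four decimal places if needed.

Let x_1' = x_1−12, x_2' = x_2−12. MRS = (3/2)·x_2'/x_1' = p_1/p_2.
Substituting into the budget: x_1* = 12 + 0.6·(M − 12·p_1 − 12·p_2)/p_1, and x_2* = 12 + 0.4·(…)/p_2.
Discretionary income = 204 − 12·2.25 − 12·12 = 33; x_1* = 12 + 0.6·33/2.25 = 20.8.

x_1* = 20.8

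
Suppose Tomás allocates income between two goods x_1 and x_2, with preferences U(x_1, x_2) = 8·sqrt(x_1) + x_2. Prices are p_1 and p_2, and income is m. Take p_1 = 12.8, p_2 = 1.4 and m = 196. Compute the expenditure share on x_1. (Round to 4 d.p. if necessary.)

Plugging in: x_1* = (4·1.4/12.8)² = 0.1914, x_2* = 138.25.
Expenditure on x_1: 12.8·0.1914 = 2.45; share = 0.0125.

share on x_1 = 0.0125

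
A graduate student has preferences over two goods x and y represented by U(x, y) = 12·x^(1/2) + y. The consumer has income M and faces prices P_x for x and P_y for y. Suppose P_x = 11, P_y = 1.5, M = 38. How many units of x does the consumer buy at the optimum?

Set MRS = P_x/P_y: 6·x^(−1/2) = P_x/P_y.
Solve: √x = 6·P_y/P_x, so x*(P_x,P_y) = (6·P_y/P_x)², and y* = (M − P_x·x*)/P_y.
Plugging in: x* = (6·1.5/11)² = 0.6694.

x* = 0.6694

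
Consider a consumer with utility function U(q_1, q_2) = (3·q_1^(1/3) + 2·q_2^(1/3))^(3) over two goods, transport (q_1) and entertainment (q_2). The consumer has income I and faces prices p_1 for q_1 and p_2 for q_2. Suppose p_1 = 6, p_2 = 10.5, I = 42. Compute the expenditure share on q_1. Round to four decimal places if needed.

share on q_1 = 0.7085

MRS = MU_q_1/MU_q_2 = (3/2)·(q_2/q_1)^(2/3). Set equal to p_1/p_2.
Solve for the ratio: q_2/q_1 = [(2/3)·p_1/p_2]^(1.5).
Substitute q_2 = (q_2/q_1)·q_1 into the budget: q_1* = I/(p_1 + p_2·(q_2/q_1)).
Numerically q_2/q_1 = 0.235129, so q_1* = 42/(6 + 10.5·0.235129) = 4.9593 and q_2* = 0.235129·4.9593 = 1.1661.
Expenditure on q_1: 6·4.9593 = 29.7561; share = 0.7085.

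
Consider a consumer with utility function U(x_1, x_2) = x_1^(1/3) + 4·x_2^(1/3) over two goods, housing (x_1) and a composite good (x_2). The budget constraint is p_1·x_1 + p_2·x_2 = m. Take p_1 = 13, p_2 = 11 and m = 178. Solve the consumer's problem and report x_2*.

x_2* = 14.5131

MRS = MU_x_1/MU_x_2 = (1/4)·(x_2/x_1)^(2/3). Set equal to p_1/p_2.
Hence x_2/x_1 = (4·p_1/p_2)^(1/(2/3)), i.e. raised to the 1.5 power.
With the ratio pinned down, the budget gives x_1* = m/(p_1 + p_2·(x_2/x_1)) and x_2* = (x_2/x_1)·x_1*.
Numerically x_2/x_1 = 10.278175, so x_1* = 178/(13 + 11·10.278175) = 1.412 and x_2* = 10.278175·1.412 = 14.5131.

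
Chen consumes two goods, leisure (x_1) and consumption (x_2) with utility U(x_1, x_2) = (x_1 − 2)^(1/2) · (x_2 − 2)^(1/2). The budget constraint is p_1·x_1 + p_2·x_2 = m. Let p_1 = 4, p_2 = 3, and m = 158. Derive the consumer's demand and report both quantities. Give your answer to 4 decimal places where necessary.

After buying the subsistence bundle (2, 2), a share 0.5 of the remaining income goes to x_1: x_1* = 2 + 0.5·(m − 2p_1 − 2p_2)/p_1.
Discretionary income = 158 − 2·4 − 2·3 = 144; x_1* = 2 + 0.5·144/4 = 20; x_2* = 2 + 0.5·144/3 = 26.

x_1* = 20, x_2* = 26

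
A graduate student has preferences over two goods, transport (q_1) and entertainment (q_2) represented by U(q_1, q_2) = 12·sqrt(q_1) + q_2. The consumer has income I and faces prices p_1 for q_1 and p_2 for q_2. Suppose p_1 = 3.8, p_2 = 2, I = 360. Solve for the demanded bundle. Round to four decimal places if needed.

q_1* = 9.9723, q_2* = 161.0526

Plugging in: q_1* = (6·2/3.8)² = 9.9723, q_2* = 161.0526.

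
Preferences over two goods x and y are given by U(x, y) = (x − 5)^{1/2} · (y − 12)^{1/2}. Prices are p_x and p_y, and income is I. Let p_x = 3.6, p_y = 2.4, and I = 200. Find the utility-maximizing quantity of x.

x* = 26.2778

MRS = (y−12)/(x−5). Tangency with p_x/p_y gives y−12 = (p_x/p_y)·(x−5).
Substituting into the budget: x* = 5 + 0.5·(I − 5·p_x − 12·p_y)/p_x, and y* = 12 + 0.5·(…)/p_y.
Discretionary income = 200 − 5·3.6 − 12·2.4 = 153.2; x* = 5 + 0.5·153.2/3.6 = 26.2778.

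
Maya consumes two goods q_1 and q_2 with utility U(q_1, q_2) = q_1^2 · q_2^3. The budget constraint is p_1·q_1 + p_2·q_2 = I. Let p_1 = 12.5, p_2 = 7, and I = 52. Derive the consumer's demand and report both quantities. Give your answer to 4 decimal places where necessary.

Tangency: MRS = (2/3)·q_2/q_1 = p_1/p_2.
Rearranging, p_2·q_2 = (3/2)·p_1·q_1. Substituting into the budget gives p_1·q_1·(1 + (3/2)) = I.
Demand: q_1*(p_1,p_2,I) = 0.4·I/p_1 and q_2* = 0.6·I/p_2.
At p_1=12.5, p_2=7, I=52: q_1* = 0.4·52/12.5 = 1.664, q_2* = 4.4571.

q_1* = 1.664, q_2* = 4.4571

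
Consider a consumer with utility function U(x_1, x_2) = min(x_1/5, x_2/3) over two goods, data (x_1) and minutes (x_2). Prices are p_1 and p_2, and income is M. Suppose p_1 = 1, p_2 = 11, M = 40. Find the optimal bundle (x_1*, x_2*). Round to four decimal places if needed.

Leontief preferences: the optimum is at the kink where x_1/5 = x_2/3, i.e. x_2 = (3/5)·x_1.
Budget: p_1·x_1 + p_2·(3/5)·x_1 = M, so (5·p_1 + 3·p_2)·x_1 = 5·M.
Demand: x_1*(p_1,p_2,M) = 5·M/(5·p_1 + 3·p_2), x_2* = 3·M/(5·p_1 + 3·p_2).
Here 5·1 + 3·11 = 38, giving x_1* = 5.2632 and x_2* = 3.1579.

x_1* = 5.2632, x_2* = 3.1579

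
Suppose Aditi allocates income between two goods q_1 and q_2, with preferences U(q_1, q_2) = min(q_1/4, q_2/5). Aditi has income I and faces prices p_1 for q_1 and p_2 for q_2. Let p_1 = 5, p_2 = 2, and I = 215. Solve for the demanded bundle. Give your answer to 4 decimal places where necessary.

q_1* = 28.6667, q_2* = 35.8333

Leontief preferences: the optimum is at the kink where q_1/4 = q_2/5, i.e. q_2 = (5/4)·q_1.
Budget: p_1·q_1 + p_2·(5/4)·q_1 = I, so (4·p_1 + 5·p_2)·q_1 = 4·I.
Demand: q_1*(p_1,p_2,I) = 4·I/(4·p_1 + 5·p_2), q_2* = 5·I/(4·p_1 + 5·p_2).
Here 4·5 + 5·2 = 30, giving q_1* = 28.6667 and q_2* = 35.8333.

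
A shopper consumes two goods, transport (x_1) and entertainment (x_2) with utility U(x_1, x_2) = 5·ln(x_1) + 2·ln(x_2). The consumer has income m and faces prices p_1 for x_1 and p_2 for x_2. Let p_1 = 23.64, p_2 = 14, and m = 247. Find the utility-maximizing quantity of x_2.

Tangency: MRS = (5/2)·x_2/x_1 = p_1/p_2.
So 5·p_2·x_2 = 2·p_1·x_1; combined with the budget, a share 5/7 of income goes to x_1.
Demand: x_1*(p_1,p_2,m) = 5/7·m/p_1 and x_2* = 2/7·m/p_2.
At p_1=23.64, p_2=14, m=247: x_2* = 2/7·247/14 = 5.0408.

x_2* = 5.0408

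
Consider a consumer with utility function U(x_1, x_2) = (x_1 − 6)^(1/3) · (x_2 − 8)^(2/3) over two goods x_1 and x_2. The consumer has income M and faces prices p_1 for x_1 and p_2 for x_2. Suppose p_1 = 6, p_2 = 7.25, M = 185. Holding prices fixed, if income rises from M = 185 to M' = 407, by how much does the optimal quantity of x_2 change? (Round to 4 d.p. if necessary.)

Δx_2* = 20.4138

Let x_1' = x_1−6, x_2' = x_2−8. MRS = (1/2)·x_2'/x_1' = p_1/p_2.
Substituting into the budget: x_1* = 6 + 1/3·(M − 6·p_1 − 8·p_2)/p_1, and x_2* = 8 + 2/3·(…)/p_2.
Discretionary income = 185 − 6·6 − 8·7.25 = 91; x_2* = 8 + 2/3·91/7.25 = 16.3678.
At M' = 407: x_2* = 36.7816. Change: 36.7816 − 16.3678 = 20.4138.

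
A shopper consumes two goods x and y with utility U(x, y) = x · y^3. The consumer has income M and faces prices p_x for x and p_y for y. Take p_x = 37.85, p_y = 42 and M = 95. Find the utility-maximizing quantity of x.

Tangency: MRS = (1/3)·y/x = p_x/p_y.
So p_y·y = 3·p_x·x; combined with the budget, a share 0.25 of income goes to x.
Demand: x*(p_x,p_y,M) = 0.25·M/p_x and y* = 0.75·M/p_y.
At p_x=37.85, p_y=42, M=95: x* = 0.25·95/37.85 = 0.6275.

x* = 0.6275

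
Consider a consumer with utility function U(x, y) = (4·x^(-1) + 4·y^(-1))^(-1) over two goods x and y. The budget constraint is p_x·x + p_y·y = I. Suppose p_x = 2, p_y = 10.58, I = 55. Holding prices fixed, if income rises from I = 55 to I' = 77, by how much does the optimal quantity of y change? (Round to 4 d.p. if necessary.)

MU_x ∝ 4·x^(-2), MU_y ∝ 4·y^(-2), so MRS = (y/x)^(2) = p_x/p_y.
Hence y/x = (p_x/p_y)^(1/(2)), i.e. raised to the 0.5 power.
With the ratio pinned down, the budget gives x* = I/(p_x + p_y·(y/x)) and y* = (y/x)·x*.
Numerically y/x = 0.434783, so x* = 55/(2 + 10.58·0.434783) = 8.3333 and y* = 0.434783·8.3333 = 3.6232.
At I' = 77: y* = 5.0725. Change: 5.0725 − 3.6232 = 1.4493.

Δy* = 1.4493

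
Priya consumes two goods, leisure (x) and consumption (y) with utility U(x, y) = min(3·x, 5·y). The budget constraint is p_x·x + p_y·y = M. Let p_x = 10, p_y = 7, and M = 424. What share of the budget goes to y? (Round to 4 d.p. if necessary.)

Here 5·10 + 3·7 = 71, giving x* = 29.8592 and y* = 17.9155.
Expenditure on y: 7·17.9155 = 125.4085; share = 0.2958.

share on y = 0.2958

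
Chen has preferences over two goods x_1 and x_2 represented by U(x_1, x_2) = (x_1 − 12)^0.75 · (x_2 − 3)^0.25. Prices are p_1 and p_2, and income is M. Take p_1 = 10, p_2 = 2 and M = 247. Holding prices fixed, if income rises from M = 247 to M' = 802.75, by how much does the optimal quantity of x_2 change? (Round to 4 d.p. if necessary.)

This is Cobb-Douglas in (x_1−12, x_2−3): tangency gives 0.75·p_2·(x_2−3) = 0.25·p_1·(x_1−12).
After buying the subsistence bundle (12, 3), a share 0.75 of the remaining income goes to x_1: x_1* = 12 + 0.75·(M − 12p_1 − 3p_2)/p_1.
Discretionary income = 247 − 12·10 − 3·2 = 121; x_2* = 3 + 0.25·121/2 = 18.125.
At M' = 802.75: x_2* = 87.5938. Change: 87.5938 − 18.125 = 69.4688.

Δx_2* = 69.4688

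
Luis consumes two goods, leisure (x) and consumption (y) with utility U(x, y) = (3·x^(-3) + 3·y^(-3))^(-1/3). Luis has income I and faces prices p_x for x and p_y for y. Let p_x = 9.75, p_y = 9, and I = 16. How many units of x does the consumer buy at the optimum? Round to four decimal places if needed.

MRS = MU_x/MU_y = (y/x)^(4). Set equal to p_x/p_y.
Hence y/x = (p_x/p_y)^(1/(4)), i.e. raised to the 0.25 power.
With the ratio pinned down, the budget gives x* = I/(p_x + p_y·(y/x)) and y* = (y/x)·x*.
Numerically y/x = 1.020212, so x* = 16/(9.75 + 9·1.020212) = 0.8451.

x* = 0.8451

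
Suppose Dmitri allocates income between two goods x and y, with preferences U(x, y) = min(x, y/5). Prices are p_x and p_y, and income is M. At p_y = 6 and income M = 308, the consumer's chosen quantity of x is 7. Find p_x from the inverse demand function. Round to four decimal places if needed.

Leontief preferences: the optimum is at the kink where x/1 = y/5, i.e. y = 5·x.
Budget: p_x·x + p_y·5·x = M, so (p_x + 5·p_y)·x = M.
Demand: x*(p_x,p_y,M) = M/(p_x + 5·p_y), y* = 5·M/(p_x + 5·p_y).
Set x* = 7 in the demand function and solve for p_x: p_x = 14.

p_x = 14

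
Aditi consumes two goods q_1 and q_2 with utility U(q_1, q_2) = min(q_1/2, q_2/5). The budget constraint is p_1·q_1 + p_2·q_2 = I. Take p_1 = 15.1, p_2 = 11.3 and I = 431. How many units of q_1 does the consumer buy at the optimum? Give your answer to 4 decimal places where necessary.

Leontief preferences: the optimum is at the kink where q_1/2 = q_2/5, i.e. q_2 = (5/2)·q_1.
Budget: p_1·q_1 + p_2·(5/2)·q_1 = I, so (2·p_1 + 5·p_2)·q_1 = 2·I.
Demand: q_1*(p_1,p_2,I) = 2·I/(2·p_1 + 5·p_2), q_2* = 5·I/(2·p_1 + 5·p_2).
Here 2·15.1 + 5·11.3 = 86.7, giving q_1* = 9.9423.

q_1* = 9.9423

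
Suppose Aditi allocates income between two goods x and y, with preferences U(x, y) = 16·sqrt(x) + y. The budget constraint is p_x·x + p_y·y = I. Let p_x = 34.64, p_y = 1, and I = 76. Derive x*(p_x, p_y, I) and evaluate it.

x* = 0.0533

Set MRS = p_x/p_y: 8·x^(−1/2) = p_x/p_y.
Solve: √x = 8·p_y/p_x, so x*(p_x,p_y) = (8·p_y/p_x)², and y* = (I − p_x·x*)/p_y.
Plugging in: x* = (8·1/34.64)² = 0.0533.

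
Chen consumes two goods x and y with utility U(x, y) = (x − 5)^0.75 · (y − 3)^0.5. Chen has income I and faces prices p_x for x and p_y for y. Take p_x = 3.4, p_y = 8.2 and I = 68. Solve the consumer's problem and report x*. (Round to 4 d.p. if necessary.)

This is Cobb-Douglas in (x−5, y−3): tangency gives 0.75·p_y·(y−3) = 0.5·p_x·(x−5).
After buying the subsistence bundle (5, 3), a share 0.6 of the remaining income goes to x: x* = 5 + 0.6·(I − 5p_x − 3p_y)/p_x.
Discretionary income = 68 − 5·3.4 − 3·8.2 = 26.4; x* = 5 + 0.6·26.4/3.4 = 9.6588.

x* = 9.6588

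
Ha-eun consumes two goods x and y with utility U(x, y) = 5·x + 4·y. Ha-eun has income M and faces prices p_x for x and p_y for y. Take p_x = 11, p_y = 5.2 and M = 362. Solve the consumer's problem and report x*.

x* = 0

Perfect substitutes: compare marginal utility per dollar. 5/p_x vs 4/p_y → 0.4545 vs 0.7692.
y gives more utility per dollar, so spend all income on y: y* = M/p_y, x* = 0.
Numerically: x* = 0, y* = 69.6154.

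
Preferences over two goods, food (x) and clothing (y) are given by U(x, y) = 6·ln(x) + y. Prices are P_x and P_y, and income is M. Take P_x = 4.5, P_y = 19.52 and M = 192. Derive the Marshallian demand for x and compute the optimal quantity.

MU_x = 6/x, MU_y = 1. Tangency: 6/x = P_x/P_y.
So x*(P_x,P_y) = 6·P_y/P_x, independent of income; and y* = (M − 6·P_y)/P_y.
At the given prices: x* = 6·19.52/4.5 = 26.0267.

x* = 26.0267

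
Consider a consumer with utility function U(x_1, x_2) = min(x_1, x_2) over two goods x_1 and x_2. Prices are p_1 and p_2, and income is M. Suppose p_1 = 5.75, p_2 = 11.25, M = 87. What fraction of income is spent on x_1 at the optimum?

share on x_1 = 0.3382

With perfect complements, no substitution: consume in ratio x_1:x_2 = 1:1.
Budget: p_1·x_1 + p_2·x_1 = M, so (p_1 + p_2)·x_1 = M.
Demand: x_1*(p_1,p_2,M) = M/(p_1 + p_2), x_2* = M/(p_1 + p_2).
Here 5.75 + 11.25 = 17, giving x_1* = 5.1176 and x_2* = 5.1176.
Expenditure on x_1: 5.75·5.1176 = 29.4265; share = 0.3382.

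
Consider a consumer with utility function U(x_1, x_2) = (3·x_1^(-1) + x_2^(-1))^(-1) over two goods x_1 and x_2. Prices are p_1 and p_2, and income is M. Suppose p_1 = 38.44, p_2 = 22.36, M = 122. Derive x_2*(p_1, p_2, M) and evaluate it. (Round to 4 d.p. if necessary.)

Substitute x_2 = (x_2/x_1)·x_1 into the budget: x_1* = M/(p_1 + p_2·(x_2/x_1)).
Numerically x_2/x_1 = 0.756999, so x_1* = 122/(38.44 + 22.36·0.756999) = 2.2035 and x_2* = 0.756999·2.2035 = 1.668.

x_2* = 1.668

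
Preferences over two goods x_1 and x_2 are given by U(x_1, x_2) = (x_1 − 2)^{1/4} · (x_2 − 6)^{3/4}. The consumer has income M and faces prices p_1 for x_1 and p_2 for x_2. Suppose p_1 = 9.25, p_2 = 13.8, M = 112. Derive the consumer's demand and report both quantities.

Let x_1' = x_1−2, x_2' = x_2−6. MRS = (1/3)·x_2'/x_1' = p_1/p_2.
After buying the subsistence bundle (2, 6), a share 0.25 of the remaining income goes to x_1: x_1* = 2 + 0.25·(M − 2p_1 − 6p_2)/p_1.
Discretionary income = 112 − 2·9.25 − 6·13.8 = 10.7; x_1* = 2 + 0.25·10.7/9.25 = 2.2892; x_2* = 6 + 0.75·10.7/13.8 = 6.5815.

x_1* = 2.2892, x_2* = 6.5815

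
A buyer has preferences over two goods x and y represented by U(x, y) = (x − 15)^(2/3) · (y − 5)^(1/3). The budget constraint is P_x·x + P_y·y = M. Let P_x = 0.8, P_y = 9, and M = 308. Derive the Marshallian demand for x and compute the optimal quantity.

x* = 224.1667

Let x' = x−15, y' = y−5. MRS = 2·y'/x' = P_x/P_y.
Substituting into the budget: x* = 15 + 2/3·(M − 15·P_x − 5·P_y)/P_x, and y* = 5 + 1/3·(…)/P_y.
Discretionary income = 308 − 15·0.8 − 5·9 = 251; x* = 15 + 2/3·251/0.8 = 224.1667.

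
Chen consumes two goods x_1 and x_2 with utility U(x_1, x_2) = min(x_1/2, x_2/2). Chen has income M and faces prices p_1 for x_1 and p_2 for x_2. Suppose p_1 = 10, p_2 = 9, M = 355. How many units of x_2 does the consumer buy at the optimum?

x_2* = 18.6842

With perfect complements, no substitution: consume in ratio x_1:x_2 = 2:2.
Budget: p_1·x_1 + p_2·x_1 = M, so (2·p_1 + 2·p_2)·x_1 = 2·M.
Demand: x_1*(p_1,p_2,M) = 2·M/(2·p_1 + 2·p_2), x_2* = 2·M/(2·p_1 + 2·p_2).
Here 2·10 + 2·9 = 38, giving x_2* = 18.6842.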